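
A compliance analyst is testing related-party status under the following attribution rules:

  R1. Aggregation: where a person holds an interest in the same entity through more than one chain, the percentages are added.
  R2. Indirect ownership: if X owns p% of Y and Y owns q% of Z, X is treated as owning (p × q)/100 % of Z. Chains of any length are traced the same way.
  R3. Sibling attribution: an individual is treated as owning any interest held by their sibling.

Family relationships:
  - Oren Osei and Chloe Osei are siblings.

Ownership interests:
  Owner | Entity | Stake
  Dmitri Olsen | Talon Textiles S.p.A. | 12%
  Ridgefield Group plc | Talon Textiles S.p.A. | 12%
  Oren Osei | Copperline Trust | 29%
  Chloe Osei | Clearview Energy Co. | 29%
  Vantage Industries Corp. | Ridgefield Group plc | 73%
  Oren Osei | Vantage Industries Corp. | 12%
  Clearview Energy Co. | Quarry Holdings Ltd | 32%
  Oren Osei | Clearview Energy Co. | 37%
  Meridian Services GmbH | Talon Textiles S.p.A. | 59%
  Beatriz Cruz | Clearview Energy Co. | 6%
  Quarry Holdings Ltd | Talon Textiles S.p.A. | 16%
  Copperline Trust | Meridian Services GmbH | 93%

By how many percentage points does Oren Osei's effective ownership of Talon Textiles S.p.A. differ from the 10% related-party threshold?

10.3427

By sibling attribution (R3), Oren Osei is treated as also owning Chloe Osei's interest in Clearview Energy Co, giving 37% + 29% = 66%.
Chain via Copperline Trust → Meridian Services GmbH (R2): 29% × 93% × 59% = 15.9123% of Talon Textiles S.p.A.
Chain via Clearview Energy Co. → Quarry Holdings Ltd (R2): 66% × 32% × 16% = 3.3792% of Talon Textiles S.p.A.
Chain via Vantage Industries Corp. → Ridgefield Group plc (R2): 12% × 73% × 12% = 1.0512% of Talon Textiles S.p.A.
Aggregating (R1): 15.9123% + 3.3792% + 1.0512% = 20.3427%.
20.3427% exceeds the 10% threshold by 10.3427 percentage points.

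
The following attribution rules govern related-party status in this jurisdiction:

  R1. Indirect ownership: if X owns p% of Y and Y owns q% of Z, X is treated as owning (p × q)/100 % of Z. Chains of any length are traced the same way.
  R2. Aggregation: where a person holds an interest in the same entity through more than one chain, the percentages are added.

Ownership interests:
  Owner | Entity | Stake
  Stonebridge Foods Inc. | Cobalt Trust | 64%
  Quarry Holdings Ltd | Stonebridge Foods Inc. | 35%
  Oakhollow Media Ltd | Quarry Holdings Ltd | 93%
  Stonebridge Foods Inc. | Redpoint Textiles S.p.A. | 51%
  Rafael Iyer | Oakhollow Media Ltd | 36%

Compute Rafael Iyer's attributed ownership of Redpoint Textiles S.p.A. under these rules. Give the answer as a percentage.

5.97618%

Chain via Oakhollow Media Ltd → Quarry Holdings Ltd → Stonebridge Foods Inc. (R1): 36% × 93% × 35% × 51% = 5.97618% of Redpoint Textiles S.p.A.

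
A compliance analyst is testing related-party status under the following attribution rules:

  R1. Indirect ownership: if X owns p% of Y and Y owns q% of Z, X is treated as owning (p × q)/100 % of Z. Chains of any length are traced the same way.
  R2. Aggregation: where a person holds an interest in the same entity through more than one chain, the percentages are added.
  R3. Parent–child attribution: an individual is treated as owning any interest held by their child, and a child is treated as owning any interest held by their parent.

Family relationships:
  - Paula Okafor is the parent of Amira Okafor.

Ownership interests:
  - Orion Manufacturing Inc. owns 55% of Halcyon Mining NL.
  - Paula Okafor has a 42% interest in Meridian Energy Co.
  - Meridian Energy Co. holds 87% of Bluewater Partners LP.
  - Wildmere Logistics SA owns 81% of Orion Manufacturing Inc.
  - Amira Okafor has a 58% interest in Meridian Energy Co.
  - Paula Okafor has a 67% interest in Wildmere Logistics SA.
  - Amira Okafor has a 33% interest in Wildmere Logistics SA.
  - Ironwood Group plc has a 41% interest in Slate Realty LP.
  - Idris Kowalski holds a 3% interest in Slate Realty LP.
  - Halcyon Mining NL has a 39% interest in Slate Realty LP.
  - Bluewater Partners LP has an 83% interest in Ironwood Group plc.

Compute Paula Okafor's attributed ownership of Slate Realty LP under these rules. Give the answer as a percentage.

By parent–child attribution (R3), Paula Okafor is treated as also owning Amira Okafor's interest in Meridian Energy Co, giving 42% + 58% = 100%.
By parent–child attribution (R3), Paula Okafor is treated as also owning Amira Okafor's interest in Wildmere Logistics SA, giving 67% + 33% = 100%.
Chain via Meridian Energy Co. → Bluewater Partners LP → Ironwood Group plc (R1): 100% × 87% × 83% × 41% = 29.6061% of Slate Realty LP.
Chain via Wildmere Logistics SA → Orion Manufacturing Inc. → Halcyon Mining NL (R1): 100% × 81% × 55% × 39% = 17.3745% of Slate Realty LP.
Aggregating (R2): 29.6061% + 17.3745% = 46.9806%.

46.9806%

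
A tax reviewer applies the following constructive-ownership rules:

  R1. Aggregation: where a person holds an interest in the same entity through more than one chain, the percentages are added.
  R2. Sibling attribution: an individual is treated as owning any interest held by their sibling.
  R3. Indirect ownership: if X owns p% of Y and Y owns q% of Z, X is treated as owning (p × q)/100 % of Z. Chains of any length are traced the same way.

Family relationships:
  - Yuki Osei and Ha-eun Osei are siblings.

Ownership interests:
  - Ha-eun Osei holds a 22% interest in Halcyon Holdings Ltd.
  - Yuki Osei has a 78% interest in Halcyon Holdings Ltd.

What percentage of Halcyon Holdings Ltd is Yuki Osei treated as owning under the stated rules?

By sibling attribution (R2), Yuki Osei is treated as also owning Ha-eun Osei's interest in Halcyon Holdings Ltd, giving 78% + 22% = 100%.
Direct interest in Halcyon Holdings Ltd: 100%.

100%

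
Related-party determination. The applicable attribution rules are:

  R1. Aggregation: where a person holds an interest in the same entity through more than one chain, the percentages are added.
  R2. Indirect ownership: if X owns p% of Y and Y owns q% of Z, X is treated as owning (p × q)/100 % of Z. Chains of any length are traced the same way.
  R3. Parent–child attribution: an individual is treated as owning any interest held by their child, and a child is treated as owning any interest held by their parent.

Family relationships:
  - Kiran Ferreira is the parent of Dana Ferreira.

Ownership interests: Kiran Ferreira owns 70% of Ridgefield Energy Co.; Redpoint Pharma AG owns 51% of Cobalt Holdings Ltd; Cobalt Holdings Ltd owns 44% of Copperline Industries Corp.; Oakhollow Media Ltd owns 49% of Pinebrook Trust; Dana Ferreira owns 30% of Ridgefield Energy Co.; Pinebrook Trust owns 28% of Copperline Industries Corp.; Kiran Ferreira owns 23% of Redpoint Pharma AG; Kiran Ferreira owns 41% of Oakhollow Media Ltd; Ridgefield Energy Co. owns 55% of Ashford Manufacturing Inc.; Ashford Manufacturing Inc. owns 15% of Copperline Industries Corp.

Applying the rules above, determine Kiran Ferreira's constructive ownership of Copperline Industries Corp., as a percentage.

19.0364%

By parent–child attribution (R3), Kiran Ferreira is treated as also owning Dana Ferreira's interest in Ridgefield Energy Co, giving 70% + 30% = 100%.
Chain via Oakhollow Media Ltd → Pinebrook Trust (R2): 41% × 49% × 28% = 5.6252% of Copperline Industries Corp.
Chain via Redpoint Pharma AG → Cobalt Holdings Ltd (R2): 23% × 51% × 44% = 5.1612% of Copperline Industries Corp.
Chain via Ridgefield Energy Co. → Ashford Manufacturing Inc. (R2): 100% × 55% × 15% = 8.25% of Copperline Industries Corp.
Aggregating (R1): 5.6252% + 5.1612% + 8.25% = 19.0364%.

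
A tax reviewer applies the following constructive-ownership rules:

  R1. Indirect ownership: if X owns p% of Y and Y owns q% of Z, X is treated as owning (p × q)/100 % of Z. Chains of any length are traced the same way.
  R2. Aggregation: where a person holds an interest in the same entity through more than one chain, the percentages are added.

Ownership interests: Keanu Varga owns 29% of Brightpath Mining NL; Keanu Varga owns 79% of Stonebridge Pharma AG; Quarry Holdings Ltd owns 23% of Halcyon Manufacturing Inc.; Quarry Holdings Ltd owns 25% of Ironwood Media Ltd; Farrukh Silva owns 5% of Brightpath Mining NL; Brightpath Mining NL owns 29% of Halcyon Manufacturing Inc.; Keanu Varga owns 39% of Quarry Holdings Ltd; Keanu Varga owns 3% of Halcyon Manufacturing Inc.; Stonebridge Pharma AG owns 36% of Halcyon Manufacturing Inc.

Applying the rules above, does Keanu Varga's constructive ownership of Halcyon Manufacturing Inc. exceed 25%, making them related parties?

Chain via Stonebridge Pharma AG (R1): 79% × 36% = 28.44% of Halcyon Manufacturing Inc.
Chain via Quarry Holdings Ltd (R1): 39% × 23% = 8.97% of Halcyon Manufacturing Inc.
Chain via Brightpath Mining NL (R1): 29% × 29% = 8.41% of Halcyon Manufacturing Inc.
Direct interest in Halcyon Manufacturing Inc: 3%.
Aggregating (R2): 28.44% + 8.97% + 8.41% + 3% = 48.82%.
48.82% exceeds the 25% threshold, so Keanu is a related party to Halcyon Manufacturing Inc.

Yes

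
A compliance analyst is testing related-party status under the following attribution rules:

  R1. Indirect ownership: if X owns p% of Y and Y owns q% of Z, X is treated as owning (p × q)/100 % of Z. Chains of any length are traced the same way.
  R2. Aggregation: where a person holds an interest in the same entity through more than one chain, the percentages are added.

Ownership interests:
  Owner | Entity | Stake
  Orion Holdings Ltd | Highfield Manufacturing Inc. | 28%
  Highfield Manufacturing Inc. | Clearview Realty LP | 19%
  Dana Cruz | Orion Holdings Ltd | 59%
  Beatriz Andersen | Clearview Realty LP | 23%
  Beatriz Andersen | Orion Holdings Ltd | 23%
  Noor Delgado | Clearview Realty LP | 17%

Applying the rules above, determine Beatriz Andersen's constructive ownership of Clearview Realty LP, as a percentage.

Chain via Orion Holdings Ltd → Highfield Manufacturing Inc. (R1): 23% × 28% × 19% = 1.2236% of Clearview Realty LP.
Direct interest in Clearview Realty LP: 23%.
Aggregating (R2): 1.2236% + 23% = 24.2236%.

24.2236%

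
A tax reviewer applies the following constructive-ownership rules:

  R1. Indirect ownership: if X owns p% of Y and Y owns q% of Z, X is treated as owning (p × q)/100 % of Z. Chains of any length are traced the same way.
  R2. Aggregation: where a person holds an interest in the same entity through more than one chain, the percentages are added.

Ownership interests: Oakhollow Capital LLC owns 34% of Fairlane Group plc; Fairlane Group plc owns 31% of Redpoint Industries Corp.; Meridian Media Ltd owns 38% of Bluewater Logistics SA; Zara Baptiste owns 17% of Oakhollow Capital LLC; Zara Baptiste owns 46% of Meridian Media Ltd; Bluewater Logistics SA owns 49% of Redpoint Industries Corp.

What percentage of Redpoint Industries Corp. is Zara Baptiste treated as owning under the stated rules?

10.357%

Chain via Meridian Media Ltd → Bluewater Logistics SA (R1): 46% × 38% × 49% = 8.5652% of Redpoint Industries Corp.
Chain via Oakhollow Capital LLC → Fairlane Group plc (R1): 17% × 34% × 31% = 1.7918% of Redpoint Industries Corp.
Aggregating (R2): 8.5652% + 1.7918% = 10.357%.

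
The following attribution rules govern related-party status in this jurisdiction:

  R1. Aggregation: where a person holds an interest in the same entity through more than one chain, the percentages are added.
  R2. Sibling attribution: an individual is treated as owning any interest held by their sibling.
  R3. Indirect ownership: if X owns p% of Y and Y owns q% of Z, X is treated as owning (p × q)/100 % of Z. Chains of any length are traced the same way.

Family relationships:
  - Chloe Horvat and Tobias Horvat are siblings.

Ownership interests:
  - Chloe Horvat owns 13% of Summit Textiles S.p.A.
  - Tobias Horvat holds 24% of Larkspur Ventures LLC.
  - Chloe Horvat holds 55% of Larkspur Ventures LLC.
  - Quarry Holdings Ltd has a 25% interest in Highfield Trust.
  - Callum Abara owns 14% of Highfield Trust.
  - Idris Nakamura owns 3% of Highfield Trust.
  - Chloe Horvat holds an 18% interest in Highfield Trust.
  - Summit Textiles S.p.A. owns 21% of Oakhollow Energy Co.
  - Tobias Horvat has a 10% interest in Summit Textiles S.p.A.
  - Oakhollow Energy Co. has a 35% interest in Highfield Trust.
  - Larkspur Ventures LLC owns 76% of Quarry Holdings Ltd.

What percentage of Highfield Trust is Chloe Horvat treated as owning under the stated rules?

By sibling attribution (R2), Chloe Horvat is treated as also owning Tobias Horvat's interest in Summit Textiles S.p.A, giving 13% + 10% = 23%.
By sibling attribution (R2), Chloe Horvat is treated as also owning Tobias Horvat's interest in Larkspur Ventures LLC, giving 55% + 24% = 79%.
Chain via Summit Textiles S.p.A. → Oakhollow Energy Co. (R3): 23% × 21% × 35% = 1.6905% of Highfield Trust.
Chain via Larkspur Ventures LLC → Quarry Holdings Ltd (R3): 79% × 76% × 25% = 15.01% of Highfield Trust.
Direct interest in Highfield Trust: 18%.
Aggregating (R1): 1.6905% + 15.01% + 18% = 34.7005%.

34.7005%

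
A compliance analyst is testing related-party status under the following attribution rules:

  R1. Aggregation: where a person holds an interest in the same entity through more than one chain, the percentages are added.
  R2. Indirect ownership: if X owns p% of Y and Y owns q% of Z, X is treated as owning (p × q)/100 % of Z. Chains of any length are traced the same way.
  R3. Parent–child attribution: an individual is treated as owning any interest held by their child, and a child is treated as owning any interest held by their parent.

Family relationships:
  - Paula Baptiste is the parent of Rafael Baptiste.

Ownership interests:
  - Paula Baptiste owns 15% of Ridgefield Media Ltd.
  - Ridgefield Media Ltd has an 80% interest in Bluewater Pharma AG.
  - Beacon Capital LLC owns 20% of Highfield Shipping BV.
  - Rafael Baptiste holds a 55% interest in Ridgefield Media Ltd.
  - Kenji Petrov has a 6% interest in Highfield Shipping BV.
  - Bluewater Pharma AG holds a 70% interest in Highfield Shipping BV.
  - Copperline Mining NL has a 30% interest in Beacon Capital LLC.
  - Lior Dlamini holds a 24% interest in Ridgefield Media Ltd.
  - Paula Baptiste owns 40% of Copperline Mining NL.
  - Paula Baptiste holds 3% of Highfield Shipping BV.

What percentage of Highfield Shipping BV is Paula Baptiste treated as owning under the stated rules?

By parent–child attribution (R3), Paula Baptiste is treated as also owning Rafael Baptiste's interest in Ridgefield Media Ltd, giving 15% + 55% = 70%.
Chain via Ridgefield Media Ltd → Bluewater Pharma AG (R2): 70% × 80% × 70% = 39.2% of Highfield Shipping BV.
Chain via Copperline Mining NL → Beacon Capital LLC (R2): 40% × 30% × 20% = 2.4% of Highfield Shipping BV.
Direct interest in Highfield Shipping BV: 3%.
Aggregating (R1): 39.2% + 2.4% + 3% = 44.6%.

44.6%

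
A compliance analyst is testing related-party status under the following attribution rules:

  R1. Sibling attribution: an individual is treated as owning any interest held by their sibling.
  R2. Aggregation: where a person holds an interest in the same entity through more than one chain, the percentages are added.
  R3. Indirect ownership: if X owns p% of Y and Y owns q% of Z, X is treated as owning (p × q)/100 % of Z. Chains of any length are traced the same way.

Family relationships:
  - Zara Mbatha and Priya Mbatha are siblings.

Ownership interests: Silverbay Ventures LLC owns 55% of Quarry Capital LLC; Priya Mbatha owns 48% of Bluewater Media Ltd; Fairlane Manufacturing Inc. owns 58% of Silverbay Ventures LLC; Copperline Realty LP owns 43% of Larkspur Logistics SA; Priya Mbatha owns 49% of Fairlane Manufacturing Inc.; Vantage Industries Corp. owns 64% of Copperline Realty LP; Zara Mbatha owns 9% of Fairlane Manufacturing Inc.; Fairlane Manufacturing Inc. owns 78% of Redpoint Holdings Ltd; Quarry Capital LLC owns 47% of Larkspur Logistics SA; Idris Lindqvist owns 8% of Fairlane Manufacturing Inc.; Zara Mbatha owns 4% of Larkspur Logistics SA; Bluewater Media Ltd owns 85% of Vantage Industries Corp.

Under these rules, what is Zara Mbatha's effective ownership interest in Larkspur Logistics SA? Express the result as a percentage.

23.9241%

By sibling attribution (R1), Zara Mbatha is treated as also owning Priya Mbatha's interest in Fairlane Manufacturing Inc, giving 9% + 49% = 58%.
By sibling attribution (R1), Zara Mbatha is treated as owning Priya Mbatha's 48% interest in Bluewater Media Ltd.
Chain via Fairlane Manufacturing Inc. → Silverbay Ventures LLC → Quarry Capital LLC (R3): 58% × 58% × 55% × 47% = 8.69594% of Larkspur Logistics SA.
Direct interest in Larkspur Logistics SA: 4%.
Chain via Bluewater Media Ltd → Vantage Industries Corp. → Copperline Realty LP (R3): 48% × 85% × 64% × 43% = 11.22816% of Larkspur Logistics SA.
Aggregating (R2): 8.69594% + 4% + 11.22816% = 23.9241%.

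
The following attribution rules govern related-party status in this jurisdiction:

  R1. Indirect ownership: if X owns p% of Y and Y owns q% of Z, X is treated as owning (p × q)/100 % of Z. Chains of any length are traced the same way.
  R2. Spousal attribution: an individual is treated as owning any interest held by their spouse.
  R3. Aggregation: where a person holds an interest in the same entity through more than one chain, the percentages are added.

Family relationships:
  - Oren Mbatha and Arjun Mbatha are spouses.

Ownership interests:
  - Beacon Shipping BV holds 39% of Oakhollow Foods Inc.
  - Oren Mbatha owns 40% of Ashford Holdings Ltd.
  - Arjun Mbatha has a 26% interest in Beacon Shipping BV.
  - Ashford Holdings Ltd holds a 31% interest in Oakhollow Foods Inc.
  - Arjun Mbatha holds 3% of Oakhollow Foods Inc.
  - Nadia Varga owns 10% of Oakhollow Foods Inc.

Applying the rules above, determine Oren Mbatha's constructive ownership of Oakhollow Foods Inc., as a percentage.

By spousal attribution (R2), Oren Mbatha is treated as owning Arjun Mbatha's 26% interest in Beacon Shipping BV.
By spousal attribution (R2), Oren Mbatha is treated as owning Arjun Mbatha's 3% interest in Oakhollow Foods Inc.
Chain via Ashford Holdings Ltd (R1): 40% × 31% = 12.4% of Oakhollow Foods Inc.
Chain via Beacon Shipping BV (R1): 26% × 39% = 10.14% of Oakhollow Foods Inc.
Direct interest in Oakhollow Foods Inc: 3%.
Aggregating (R3): 12.4% + 10.14% + 3% = 25.54%.

25.54%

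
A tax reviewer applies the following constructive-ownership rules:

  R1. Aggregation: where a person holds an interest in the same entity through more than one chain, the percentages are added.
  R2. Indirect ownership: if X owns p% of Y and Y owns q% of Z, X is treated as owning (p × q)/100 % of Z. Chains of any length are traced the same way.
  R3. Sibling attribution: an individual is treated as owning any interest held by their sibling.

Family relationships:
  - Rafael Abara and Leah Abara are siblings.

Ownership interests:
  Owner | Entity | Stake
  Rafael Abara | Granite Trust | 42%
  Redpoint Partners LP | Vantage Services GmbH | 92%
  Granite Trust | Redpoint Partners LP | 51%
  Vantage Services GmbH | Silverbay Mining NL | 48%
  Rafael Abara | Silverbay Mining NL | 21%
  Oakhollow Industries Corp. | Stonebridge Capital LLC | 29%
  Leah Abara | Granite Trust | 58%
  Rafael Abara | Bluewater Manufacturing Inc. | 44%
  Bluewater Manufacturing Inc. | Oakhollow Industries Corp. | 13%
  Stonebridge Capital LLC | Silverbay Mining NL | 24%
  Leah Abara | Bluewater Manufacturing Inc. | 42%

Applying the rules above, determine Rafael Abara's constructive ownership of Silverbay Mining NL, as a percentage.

By sibling attribution (R3), Rafael Abara is treated as also owning Leah Abara's interest in Bluewater Manufacturing Inc, giving 44% + 42% = 86%.
By sibling attribution (R3), Rafael Abara is treated as also owning Leah Abara's interest in Granite Trust, giving 42% + 58% = 100%.
Chain via Bluewater Manufacturing Inc. → Oakhollow Industries Corp. → Stonebridge Capital LLC (R2): 86% × 13% × 29% × 24% = 0.778128% of Silverbay Mining NL.
Chain via Granite Trust → Redpoint Partners LP → Vantage Services GmbH (R2): 100% × 51% × 92% × 48% = 22.5216% of Silverbay Mining NL.
Direct interest in Silverbay Mining NL: 21%.
Aggregating (R1): 0.778128% + 22.5216% + 21% = 44.299728%.

44.299728%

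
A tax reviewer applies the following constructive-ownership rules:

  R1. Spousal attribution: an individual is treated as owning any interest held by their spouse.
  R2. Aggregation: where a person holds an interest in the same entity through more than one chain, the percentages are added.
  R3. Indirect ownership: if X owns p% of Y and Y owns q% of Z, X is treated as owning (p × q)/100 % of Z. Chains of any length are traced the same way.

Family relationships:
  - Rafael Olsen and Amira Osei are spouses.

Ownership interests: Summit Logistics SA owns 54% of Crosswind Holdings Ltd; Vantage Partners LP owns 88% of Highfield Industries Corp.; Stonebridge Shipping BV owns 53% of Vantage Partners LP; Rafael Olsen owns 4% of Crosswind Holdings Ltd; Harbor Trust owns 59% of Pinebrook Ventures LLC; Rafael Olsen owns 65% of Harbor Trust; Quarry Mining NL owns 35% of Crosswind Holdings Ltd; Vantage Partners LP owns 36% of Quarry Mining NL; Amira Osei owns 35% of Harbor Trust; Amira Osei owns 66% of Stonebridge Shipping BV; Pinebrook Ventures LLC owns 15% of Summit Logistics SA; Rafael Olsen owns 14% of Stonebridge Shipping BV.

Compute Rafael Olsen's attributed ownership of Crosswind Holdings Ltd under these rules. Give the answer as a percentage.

By spousal attribution (R1), Rafael Olsen is treated as also owning Amira Osei's interest in Harbor Trust, giving 65% + 35% = 100%.
By spousal attribution (R1), Rafael Olsen is treated as also owning Amira Osei's interest in Stonebridge Shipping BV, giving 14% + 66% = 80%.
Chain via Harbor Trust → Pinebrook Ventures LLC → Summit Logistics SA (R3): 100% × 59% × 15% × 54% = 4.779% of Crosswind Holdings Ltd.
Chain via Stonebridge Shipping BV → Vantage Partners LP → Quarry Mining NL (R3): 80% × 53% × 36% × 35% = 5.3424% of Crosswind Holdings Ltd.
Direct interest in Crosswind Holdings Ltd: 4%.
Aggregating (R2): 4.779% + 5.3424% + 4% = 14.1214%.

14.1214%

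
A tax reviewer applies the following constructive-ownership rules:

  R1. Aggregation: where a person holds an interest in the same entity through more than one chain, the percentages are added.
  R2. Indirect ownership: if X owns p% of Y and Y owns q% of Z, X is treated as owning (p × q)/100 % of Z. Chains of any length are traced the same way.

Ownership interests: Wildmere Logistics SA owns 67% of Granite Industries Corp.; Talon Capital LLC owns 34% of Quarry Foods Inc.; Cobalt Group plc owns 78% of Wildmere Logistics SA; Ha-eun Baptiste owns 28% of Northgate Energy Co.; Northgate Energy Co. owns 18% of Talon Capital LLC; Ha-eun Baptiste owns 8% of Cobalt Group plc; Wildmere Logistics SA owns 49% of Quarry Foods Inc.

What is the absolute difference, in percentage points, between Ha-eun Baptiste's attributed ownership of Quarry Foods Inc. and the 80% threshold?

Chain via Cobalt Group plc → Wildmere Logistics SA (R2): 8% × 78% × 49% = 3.0576% of Quarry Foods Inc.
Chain via Northgate Energy Co. → Talon Capital LLC (R2): 28% × 18% × 34% = 1.7136% of Quarry Foods Inc.
Aggregating (R1): 3.0576% + 1.7136% = 4.7712%.
4.7712% falls short of the 80% threshold by 75.2288 percentage points.

75.2288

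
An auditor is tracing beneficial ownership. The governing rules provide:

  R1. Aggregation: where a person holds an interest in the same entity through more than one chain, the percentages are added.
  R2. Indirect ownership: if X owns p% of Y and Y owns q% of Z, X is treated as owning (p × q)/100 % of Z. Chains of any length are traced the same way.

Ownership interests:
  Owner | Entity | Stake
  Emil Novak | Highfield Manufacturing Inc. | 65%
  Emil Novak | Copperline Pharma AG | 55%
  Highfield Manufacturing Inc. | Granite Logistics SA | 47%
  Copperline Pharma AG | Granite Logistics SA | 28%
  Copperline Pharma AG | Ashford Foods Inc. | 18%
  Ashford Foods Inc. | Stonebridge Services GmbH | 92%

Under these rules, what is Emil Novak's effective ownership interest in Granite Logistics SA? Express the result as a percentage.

Chain via Copperline Pharma AG (R2): 55% × 28% = 15.4% of Granite Logistics SA.
Chain via Highfield Manufacturing Inc. (R2): 65% × 47% = 30.55% of Granite Logistics SA.
Aggregating (R1): 15.4% + 30.55% = 45.95%.

45.95%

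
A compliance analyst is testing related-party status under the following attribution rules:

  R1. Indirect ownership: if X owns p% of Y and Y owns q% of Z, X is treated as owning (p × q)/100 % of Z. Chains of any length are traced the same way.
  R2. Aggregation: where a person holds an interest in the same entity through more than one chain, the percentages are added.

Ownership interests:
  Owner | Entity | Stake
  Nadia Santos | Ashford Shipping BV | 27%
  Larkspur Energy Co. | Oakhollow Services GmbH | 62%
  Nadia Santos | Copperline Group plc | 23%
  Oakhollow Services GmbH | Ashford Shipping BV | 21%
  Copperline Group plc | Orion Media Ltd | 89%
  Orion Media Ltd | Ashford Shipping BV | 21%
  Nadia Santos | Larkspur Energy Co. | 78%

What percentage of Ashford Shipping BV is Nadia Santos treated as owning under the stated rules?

Chain via Copperline Group plc → Orion Media Ltd (R1): 23% × 89% × 21% = 4.2987% of Ashford Shipping BV.
Chain via Larkspur Energy Co. → Oakhollow Services GmbH (R1): 78% × 62% × 21% = 10.1556% of Ashford Shipping BV.
Direct interest in Ashford Shipping BV: 27%.
Aggregating (R2): 4.2987% + 10.1556% + 27% = 41.4543%.

41.4543%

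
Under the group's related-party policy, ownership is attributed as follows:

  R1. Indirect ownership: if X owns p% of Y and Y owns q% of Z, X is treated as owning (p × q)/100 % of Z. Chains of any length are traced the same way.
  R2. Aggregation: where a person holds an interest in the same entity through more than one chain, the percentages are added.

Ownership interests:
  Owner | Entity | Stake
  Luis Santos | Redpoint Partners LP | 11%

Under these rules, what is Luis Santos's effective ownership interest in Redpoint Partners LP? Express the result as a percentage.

11%

Direct interest in Redpoint Partners LP: 11%.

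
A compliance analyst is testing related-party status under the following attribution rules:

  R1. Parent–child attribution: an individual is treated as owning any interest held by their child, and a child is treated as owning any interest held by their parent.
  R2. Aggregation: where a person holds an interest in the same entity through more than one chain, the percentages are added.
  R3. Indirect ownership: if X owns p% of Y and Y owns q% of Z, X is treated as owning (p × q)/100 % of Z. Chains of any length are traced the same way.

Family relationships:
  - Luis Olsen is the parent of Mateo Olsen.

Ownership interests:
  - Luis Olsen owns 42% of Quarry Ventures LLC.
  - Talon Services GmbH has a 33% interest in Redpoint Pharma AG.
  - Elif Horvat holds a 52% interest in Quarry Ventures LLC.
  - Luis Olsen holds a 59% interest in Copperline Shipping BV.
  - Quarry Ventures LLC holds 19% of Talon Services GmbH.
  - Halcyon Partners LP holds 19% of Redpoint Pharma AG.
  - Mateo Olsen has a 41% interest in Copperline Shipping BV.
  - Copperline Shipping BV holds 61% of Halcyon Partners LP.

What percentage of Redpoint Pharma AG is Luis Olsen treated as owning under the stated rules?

By parent–child attribution (R1), Luis Olsen is treated as also owning Mateo Olsen's interest in Copperline Shipping BV, giving 59% + 41% = 100%.
Chain via Quarry Ventures LLC → Talon Services GmbH (R3): 42% × 19% × 33% = 2.6334% of Redpoint Pharma AG.
Chain via Copperline Shipping BV → Halcyon Partners LP (R3): 100% × 61% × 19% = 11.59% of Redpoint Pharma AG.
Aggregating (R2): 2.6334% + 11.59% = 14.2234%.

14.2234%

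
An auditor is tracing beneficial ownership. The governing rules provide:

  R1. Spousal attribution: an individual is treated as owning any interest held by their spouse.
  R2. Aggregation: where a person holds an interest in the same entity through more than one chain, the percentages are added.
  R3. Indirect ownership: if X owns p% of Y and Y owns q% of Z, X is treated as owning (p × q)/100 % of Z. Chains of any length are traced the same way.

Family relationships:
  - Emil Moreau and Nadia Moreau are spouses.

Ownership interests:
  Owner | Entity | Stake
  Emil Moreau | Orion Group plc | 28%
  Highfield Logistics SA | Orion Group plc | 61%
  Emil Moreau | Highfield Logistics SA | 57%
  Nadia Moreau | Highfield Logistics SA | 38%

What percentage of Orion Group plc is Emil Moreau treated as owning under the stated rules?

85.95%

By spousal attribution (R1), Emil Moreau is treated as also owning Nadia Moreau's interest in Highfield Logistics SA, giving 57% + 38% = 95%.
Chain via Highfield Logistics SA (R3): 95% × 61% = 57.95% of Orion Group plc.
Direct interest in Orion Group plc: 28%.
Aggregating (R2): 57.95% + 28% = 85.95%.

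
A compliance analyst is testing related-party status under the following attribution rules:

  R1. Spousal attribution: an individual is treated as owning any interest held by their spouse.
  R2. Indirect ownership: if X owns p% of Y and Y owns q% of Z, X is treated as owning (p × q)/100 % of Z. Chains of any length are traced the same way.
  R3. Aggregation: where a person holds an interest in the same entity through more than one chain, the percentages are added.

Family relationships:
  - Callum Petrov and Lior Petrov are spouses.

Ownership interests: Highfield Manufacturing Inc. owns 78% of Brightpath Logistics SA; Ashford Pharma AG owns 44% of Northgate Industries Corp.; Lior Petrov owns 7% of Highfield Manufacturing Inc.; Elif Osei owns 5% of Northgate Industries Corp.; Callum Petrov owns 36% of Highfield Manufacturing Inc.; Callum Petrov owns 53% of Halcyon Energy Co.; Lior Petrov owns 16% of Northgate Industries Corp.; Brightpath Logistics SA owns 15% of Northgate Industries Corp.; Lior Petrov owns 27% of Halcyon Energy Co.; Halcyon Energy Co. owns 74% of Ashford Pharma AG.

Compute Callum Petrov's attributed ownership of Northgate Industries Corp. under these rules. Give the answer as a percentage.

47.079%

By spousal attribution (R1), Callum Petrov is treated as also owning Lior Petrov's interest in Highfield Manufacturing Inc, giving 36% + 7% = 43%.
By spousal attribution (R1), Callum Petrov is treated as also owning Lior Petrov's interest in Halcyon Energy Co, giving 53% + 27% = 80%.
By spousal attribution (R1), Callum Petrov is treated as owning Lior Petrov's 16% interest in Northgate Industries Corp.
Chain via Highfield Manufacturing Inc. → Brightpath Logistics SA (R2): 43% × 78% × 15% = 5.031% of Northgate Industries Corp.
Chain via Halcyon Energy Co. → Ashford Pharma AG (R2): 80% × 74% × 44% = 26.048% of Northgate Industries Corp.
Direct interest in Northgate Industries Corp: 16%.
Aggregating (R3): 5.031% + 26.048% + 16% = 47.079%.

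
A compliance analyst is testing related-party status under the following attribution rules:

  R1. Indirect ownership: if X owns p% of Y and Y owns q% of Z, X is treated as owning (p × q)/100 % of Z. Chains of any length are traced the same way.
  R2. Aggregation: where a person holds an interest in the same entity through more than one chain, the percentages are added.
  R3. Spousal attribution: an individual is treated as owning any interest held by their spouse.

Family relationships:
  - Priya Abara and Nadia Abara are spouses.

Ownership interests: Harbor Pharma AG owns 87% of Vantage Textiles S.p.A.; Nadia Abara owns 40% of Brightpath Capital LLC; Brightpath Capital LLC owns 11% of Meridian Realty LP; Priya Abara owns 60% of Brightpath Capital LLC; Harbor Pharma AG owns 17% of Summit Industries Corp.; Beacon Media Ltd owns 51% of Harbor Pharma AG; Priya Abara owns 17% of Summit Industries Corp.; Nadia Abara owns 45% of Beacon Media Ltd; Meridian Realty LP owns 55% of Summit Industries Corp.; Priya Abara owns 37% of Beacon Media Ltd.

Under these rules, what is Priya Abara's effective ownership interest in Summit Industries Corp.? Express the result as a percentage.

30.1594%

By spousal attribution (R3), Priya Abara is treated as also owning Nadia Abara's interest in Beacon Media Ltd, giving 37% + 45% = 82%.
By spousal attribution (R3), Priya Abara is treated as also owning Nadia Abara's interest in Brightpath Capital LLC, giving 60% + 40% = 100%.
Chain via Beacon Media Ltd → Harbor Pharma AG (R1): 82% × 51% × 17% = 7.1094% of Summit Industries Corp.
Chain via Brightpath Capital LLC → Meridian Realty LP (R1): 100% × 11% × 55% = 6.05% of Summit Industries Corp.
Direct interest in Summit Industries Corp: 17%.
Aggregating (R2): 7.1094% + 6.05% + 17% = 30.1594%.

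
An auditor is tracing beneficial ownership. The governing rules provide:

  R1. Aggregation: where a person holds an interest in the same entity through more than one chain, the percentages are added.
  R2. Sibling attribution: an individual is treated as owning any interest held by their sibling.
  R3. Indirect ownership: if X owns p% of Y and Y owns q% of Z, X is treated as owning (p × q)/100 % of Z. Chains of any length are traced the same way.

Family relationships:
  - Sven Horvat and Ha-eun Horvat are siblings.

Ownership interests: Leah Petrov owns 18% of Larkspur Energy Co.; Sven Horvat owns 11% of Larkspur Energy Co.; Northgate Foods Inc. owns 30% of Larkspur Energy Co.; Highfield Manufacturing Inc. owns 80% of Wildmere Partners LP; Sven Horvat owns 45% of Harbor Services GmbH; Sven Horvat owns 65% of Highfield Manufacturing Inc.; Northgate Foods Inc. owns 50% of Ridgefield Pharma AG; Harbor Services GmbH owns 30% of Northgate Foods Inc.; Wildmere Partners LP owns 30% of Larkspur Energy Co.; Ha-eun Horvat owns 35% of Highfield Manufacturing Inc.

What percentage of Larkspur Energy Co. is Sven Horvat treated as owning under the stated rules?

39.05%

By sibling attribution (R2), Sven Horvat is treated as also owning Ha-eun Horvat's interest in Highfield Manufacturing Inc, giving 65% + 35% = 100%.
Chain via Harbor Services GmbH → Northgate Foods Inc. (R3): 45% × 30% × 30% = 4.05% of Larkspur Energy Co.
Chain via Highfield Manufacturing Inc. → Wildmere Partners LP (R3): 100% × 80% × 30% = 24% of Larkspur Energy Co.
Direct interest in Larkspur Energy Co: 11%.
Aggregating (R1): 4.05% + 24% + 11% = 39.05%.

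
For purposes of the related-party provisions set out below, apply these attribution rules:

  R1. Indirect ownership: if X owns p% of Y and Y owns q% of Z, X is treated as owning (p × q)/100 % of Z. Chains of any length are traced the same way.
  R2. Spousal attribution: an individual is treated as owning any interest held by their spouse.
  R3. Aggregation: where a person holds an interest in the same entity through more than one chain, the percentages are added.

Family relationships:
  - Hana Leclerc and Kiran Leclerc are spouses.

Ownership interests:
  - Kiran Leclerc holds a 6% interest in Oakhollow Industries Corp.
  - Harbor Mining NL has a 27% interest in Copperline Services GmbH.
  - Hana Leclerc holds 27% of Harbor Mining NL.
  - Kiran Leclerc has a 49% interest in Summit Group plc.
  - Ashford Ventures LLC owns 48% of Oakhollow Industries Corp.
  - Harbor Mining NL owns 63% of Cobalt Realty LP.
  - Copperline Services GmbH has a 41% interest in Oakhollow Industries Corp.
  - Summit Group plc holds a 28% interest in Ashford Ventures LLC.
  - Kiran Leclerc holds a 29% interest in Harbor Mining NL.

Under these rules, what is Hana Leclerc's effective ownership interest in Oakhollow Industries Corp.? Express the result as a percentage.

18.7848%

By spousal attribution (R2), Hana Leclerc is treated as also owning Kiran Leclerc's interest in Harbor Mining NL, giving 27% + 29% = 56%.
By spousal attribution (R2), Hana Leclerc is treated as owning Kiran Leclerc's 49% interest in Summit Group plc.
By spousal attribution (R2), Hana Leclerc is treated as owning Kiran Leclerc's 6% interest in Oakhollow Industries Corp.
Chain via Harbor Mining NL → Copperline Services GmbH (R1): 56% × 27% × 41% = 6.1992% of Oakhollow Industries Corp.
Chain via Summit Group plc → Ashford Ventures LLC (R1): 49% × 28% × 48% = 6.5856% of Oakhollow Industries Corp.
Direct interest in Oakhollow Industries Corp: 6%.
Aggregating (R3): 6.1992% + 6.5856% + 6% = 18.7848%.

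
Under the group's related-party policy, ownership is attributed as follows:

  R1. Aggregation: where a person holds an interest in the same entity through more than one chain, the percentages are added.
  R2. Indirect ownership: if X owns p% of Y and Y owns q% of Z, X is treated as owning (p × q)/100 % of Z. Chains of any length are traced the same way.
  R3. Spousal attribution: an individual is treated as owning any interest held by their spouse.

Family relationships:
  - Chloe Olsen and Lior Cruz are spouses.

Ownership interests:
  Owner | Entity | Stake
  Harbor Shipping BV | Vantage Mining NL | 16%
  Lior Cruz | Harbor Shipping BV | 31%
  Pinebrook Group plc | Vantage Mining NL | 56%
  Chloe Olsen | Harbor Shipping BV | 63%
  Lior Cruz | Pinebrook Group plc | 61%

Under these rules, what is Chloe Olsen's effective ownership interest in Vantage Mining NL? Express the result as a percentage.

49.2%

By spousal attribution (R3), Chloe Olsen is treated as also owning Lior Cruz's interest in Harbor Shipping BV, giving 63% + 31% = 94%.
By spousal attribution (R3), Chloe Olsen is treated as owning Lior Cruz's 61% interest in Pinebrook Group plc.
Chain via Harbor Shipping BV (R2): 94% × 16% = 15.04% of Vantage Mining NL.
Chain via Pinebrook Group plc (R2): 61% × 56% = 34.16% of Vantage Mining NL.
Aggregating (R1): 15.04% + 34.16% = 49.2%.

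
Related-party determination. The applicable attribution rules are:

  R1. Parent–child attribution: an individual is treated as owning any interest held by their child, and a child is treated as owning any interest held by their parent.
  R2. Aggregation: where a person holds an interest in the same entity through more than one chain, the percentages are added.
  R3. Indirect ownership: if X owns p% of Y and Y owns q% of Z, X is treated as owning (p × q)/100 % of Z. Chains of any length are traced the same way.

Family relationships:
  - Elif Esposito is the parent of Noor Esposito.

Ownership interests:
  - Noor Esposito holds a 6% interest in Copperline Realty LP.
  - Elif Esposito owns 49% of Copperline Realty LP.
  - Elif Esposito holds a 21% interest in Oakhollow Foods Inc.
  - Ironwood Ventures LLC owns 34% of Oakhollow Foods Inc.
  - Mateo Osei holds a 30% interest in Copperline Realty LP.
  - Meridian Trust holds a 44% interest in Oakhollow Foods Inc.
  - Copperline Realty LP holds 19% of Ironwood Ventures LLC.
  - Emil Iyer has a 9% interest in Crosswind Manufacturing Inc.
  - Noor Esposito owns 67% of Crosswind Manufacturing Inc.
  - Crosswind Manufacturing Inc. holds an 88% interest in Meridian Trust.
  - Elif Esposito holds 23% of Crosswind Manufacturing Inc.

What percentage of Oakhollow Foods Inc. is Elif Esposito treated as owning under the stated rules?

59.401%

By parent–child attribution (R1), Elif Esposito is treated as also owning Noor Esposito's interest in Copperline Realty LP, giving 49% + 6% = 55%.
By parent–child attribution (R1), Elif Esposito is treated as also owning Noor Esposito's interest in Crosswind Manufacturing Inc, giving 23% + 67% = 90%.
Chain via Copperline Realty LP → Ironwood Ventures LLC (R3): 55% × 19% × 34% = 3.553% of Oakhollow Foods Inc.
Chain via Crosswind Manufacturing Inc. → Meridian Trust (R3): 90% × 88% × 44% = 34.848% of Oakhollow Foods Inc.
Direct interest in Oakhollow Foods Inc: 21%.
Aggregating (R2): 3.553% + 34.848% + 21% = 59.401%.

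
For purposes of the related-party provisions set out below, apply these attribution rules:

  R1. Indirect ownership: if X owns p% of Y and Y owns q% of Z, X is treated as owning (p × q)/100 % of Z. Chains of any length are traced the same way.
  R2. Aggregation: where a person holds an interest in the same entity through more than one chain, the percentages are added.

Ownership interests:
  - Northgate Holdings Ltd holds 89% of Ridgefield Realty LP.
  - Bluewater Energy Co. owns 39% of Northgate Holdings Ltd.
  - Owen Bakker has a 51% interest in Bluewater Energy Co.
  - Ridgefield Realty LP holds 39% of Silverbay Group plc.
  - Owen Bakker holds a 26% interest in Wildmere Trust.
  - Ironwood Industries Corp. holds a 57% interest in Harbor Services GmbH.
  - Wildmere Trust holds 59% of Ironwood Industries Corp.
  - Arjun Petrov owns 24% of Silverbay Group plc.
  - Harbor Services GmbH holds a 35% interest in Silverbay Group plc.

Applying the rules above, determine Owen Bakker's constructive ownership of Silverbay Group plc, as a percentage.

Chain via Bluewater Energy Co. → Northgate Holdings Ltd → Ridgefield Realty LP (R1): 51% × 39% × 89% × 39% = 6.903819% of Silverbay Group plc.
Chain via Wildmere Trust → Ironwood Industries Corp. → Harbor Services GmbH (R1): 26% × 59% × 57% × 35% = 3.06033% of Silverbay Group plc.
Aggregating (R2): 6.903819% + 3.06033% = 9.964149%.

9.964149%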